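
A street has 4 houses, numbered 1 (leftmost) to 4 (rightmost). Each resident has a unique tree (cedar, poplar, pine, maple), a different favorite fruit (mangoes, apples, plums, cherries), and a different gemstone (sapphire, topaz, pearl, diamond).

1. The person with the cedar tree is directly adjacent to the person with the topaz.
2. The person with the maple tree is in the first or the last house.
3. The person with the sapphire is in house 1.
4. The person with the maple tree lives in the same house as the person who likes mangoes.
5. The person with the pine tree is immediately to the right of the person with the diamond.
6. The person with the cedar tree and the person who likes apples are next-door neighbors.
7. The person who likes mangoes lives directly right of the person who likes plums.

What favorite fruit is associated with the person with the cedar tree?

cherries

By clue 3, the person with the sapphire is in house 1.
By clue 7, the person who likes mangoes is in house 4.
From clue 7, the person who likes plums must be in house 3.
By clue 4, the person with the maple tree is in house 4.
By clue 5, the person with the diamond is in house 2.
That leaves pine as the tree for house 3.
Clue 1 places the person with the cedar tree in house 2.
Clue 1: the person with the topaz is in house 3.
The person who likes apples is in house 1 (clue 6).
That leaves poplar as the tree for house 1.
That leaves cherries as the favorite fruit for house 2.
The only gemstone still possible for house 4 is pearl.
So: house 1 = poplar/apples/sapphire, house 2 = cedar/cherries/diamond, house 3 = pine/plums/topaz, house 4 = maple/mangoes/pearl.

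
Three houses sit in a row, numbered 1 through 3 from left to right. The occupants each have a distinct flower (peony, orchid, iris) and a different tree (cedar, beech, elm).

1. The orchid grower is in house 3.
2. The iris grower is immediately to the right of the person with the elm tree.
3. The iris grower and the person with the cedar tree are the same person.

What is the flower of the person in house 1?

peony

The orchid grower is in house 3 (clue 1).
So house 1 gets peony for flower.
House 2's flower must be iris (nothing else left).
Clue 2: the person with the elm tree is in house 1.
By clue 3, the person with the cedar tree is in house 2.
House 3 tree: only beech fits.
So: house 1 = peony/elm, house 2 = iris/cedar, house 3 = orchid/beech.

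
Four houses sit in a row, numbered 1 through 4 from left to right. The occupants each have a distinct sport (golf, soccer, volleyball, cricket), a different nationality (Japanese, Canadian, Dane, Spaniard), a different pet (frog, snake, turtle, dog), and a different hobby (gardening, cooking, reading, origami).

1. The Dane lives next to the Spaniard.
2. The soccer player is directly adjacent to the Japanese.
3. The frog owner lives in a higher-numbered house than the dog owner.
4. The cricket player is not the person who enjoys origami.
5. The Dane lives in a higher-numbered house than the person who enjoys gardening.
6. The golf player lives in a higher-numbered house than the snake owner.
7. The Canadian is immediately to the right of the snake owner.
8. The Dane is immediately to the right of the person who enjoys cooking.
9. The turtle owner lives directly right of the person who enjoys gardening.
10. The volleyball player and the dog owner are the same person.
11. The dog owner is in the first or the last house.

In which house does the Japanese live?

1

Clue 11 places the dog owner in house 1.
The volleyball player is in house 1 (clue 10).
The golf player is narrowed to house 3 or 4; consider each.
Placing it in house 3 leads to a contradiction, so it's in house 4.
The cricket player is narrowed to house 2 or 3; consider each.
Placing it in house 2 leads to a contradiction, so it's in house 3.
House 2's sport must be soccer (nothing else left).
The Canadian is narrowed to house 3 or 4; consider each.
Placing it in house 3 leads to a contradiction, so it's in house 4.
Clue 7: the snake owner is in house 3.
Clue 9: the turtle owner is in house 2.
From clue 9, the person who enjoys gardening must be in house 1.
That leaves frog as the pet for house 4.
That leaves cooking as the hobby for house 2.
So house 3 gets reading for hobby.
That leaves origami as the hobby for house 4.
The Dane is in house 3 (clue 8).
House 2's nationality must be Spaniard (nothing else left).
House 1 nationality: only Japanese fits.
So: house 1 = volleyball/Japanese/dog/gardening, house 2 = soccer/Spaniard/turtle/cooking, house 3 = cricket/Dane/snake/reading, house 4 = golf/Canadian/frog/origami.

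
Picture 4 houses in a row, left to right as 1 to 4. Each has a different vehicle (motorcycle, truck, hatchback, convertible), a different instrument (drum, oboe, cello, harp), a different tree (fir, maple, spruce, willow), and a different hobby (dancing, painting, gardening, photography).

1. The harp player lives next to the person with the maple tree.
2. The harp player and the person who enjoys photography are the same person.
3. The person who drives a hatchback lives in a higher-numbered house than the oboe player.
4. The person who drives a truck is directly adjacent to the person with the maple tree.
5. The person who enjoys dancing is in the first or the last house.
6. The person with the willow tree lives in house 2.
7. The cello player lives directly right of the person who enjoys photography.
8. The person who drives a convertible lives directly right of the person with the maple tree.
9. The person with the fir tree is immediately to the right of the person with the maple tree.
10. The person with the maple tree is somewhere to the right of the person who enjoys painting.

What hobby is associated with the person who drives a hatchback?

Clue 6 places the person with the willow tree in house 2.
So house 1 gets spruce for tree.
House 4's tree must be fir (nothing else left).
From clue 2, the harp player must be in house 2.
From clue 2, the person who enjoys photography must be in house 2.
Clue 7 places the cello player in house 3.
Clue 8 places the person who drives a convertible in house 4.
House 1's vehicle must be motorcycle (nothing else left).
The only vehicle still possible for house 3 is hatchback.
The only instrument still possible for house 4 is drum.
That leaves maple as the tree for house 3.
House 3 hobby: only gardening fits.
House 4 hobby: only dancing fits.
The only vehicle still possible for house 2 is truck.
So house 1 gets oboe for instrument.
House 1's hobby must be painting (nothing else left).
So: house 1 = motorcycle/oboe/spruce/painting, house 2 = truck/harp/willow/photography, house 3 = hatchback/cello/maple/gardening, house 4 = convertible/drum/fir/dancing.

gardening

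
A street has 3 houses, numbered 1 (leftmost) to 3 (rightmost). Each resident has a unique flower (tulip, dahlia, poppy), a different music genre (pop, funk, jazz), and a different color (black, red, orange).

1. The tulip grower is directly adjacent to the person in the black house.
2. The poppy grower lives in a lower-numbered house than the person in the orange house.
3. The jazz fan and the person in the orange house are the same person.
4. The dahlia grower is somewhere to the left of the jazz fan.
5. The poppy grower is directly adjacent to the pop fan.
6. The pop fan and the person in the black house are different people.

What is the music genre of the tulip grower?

House 3 flower: only tulip fits.
The person in the black house is in house 2 (clue 1).
House 1's color must be red (nothing else left).
That leaves orange as the color for house 3.
The jazz fan is in house 3 (clue 3).
By clue 5, the poppy grower is in house 2.
So house 1 gets dahlia for flower.
House 2's music genre must be funk (nothing else left).
That leaves pop as the music genre for house 1.
So: house 1 = dahlia/pop/red, house 2 = poppy/funk/black, house 3 = tulip/jazz/orange.

jazz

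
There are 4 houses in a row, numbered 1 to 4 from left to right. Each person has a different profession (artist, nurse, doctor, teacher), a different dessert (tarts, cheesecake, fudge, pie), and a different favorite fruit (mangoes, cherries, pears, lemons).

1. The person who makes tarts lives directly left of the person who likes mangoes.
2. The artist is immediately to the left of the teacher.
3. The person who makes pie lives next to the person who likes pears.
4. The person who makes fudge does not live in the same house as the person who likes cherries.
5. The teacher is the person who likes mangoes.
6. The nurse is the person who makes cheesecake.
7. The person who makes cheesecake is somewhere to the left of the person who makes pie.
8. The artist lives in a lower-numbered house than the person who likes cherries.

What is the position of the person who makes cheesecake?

3

The artist is narrowed to house 1 or 2 or 3; consider each.
Placing it in house 2 and house 3 leads to a contradiction, so it's in house 1.
By clue 2, the teacher is in house 2.
By clue 5, the person who likes mangoes is in house 2.
That leaves doctor as the profession for house 4.
Clue 1 places the person who makes tarts in house 1.
By clue 6, the person who makes cheesecake is in house 3.
The person who makes pie is in house 4 (clue 7).
The only profession still possible for house 3 is nurse.
That leaves fudge as the dessert for house 2.
The person who likes pears is in house 3 (clue 3).
The only favorite fruit still possible for house 1 is lemons.
House 4 favorite fruit: only cherries fits.
So: house 1 = artist/tarts/lemons, house 2 = teacher/fudge/mangoes, house 3 = nurse/cheesecake/pears, house 4 = doctor/pie/cherries.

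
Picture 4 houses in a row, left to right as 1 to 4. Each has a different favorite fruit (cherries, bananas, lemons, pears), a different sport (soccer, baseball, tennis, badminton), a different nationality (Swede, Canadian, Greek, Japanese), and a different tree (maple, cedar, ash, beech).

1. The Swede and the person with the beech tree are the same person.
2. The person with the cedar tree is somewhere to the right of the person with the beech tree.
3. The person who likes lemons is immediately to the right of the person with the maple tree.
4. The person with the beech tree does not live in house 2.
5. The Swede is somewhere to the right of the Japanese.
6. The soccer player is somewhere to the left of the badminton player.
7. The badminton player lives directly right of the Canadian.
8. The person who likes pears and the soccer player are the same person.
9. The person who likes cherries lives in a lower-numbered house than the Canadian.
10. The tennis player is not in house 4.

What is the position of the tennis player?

Clue 1: the Swede is in house 3.
From clue 1, the person with the beech tree must be in house 3.
Clue 2: the person with the cedar tree is in house 4.
House 1's nationality must be Japanese (nothing else left).
House 2 nationality: only Canadian fits.
The only nationality still possible for house 4 is Greek.
From clue 7, the badminton player must be in house 3.
By clue 9, the person who likes cherries is in house 1.
That leaves bananas as the favorite fruit for house 4.
So house 4 gets baseball for sport.
Clue 8: the person who likes pears is in house 2.
From clue 8, the soccer player must be in house 2.
That leaves lemons as the favorite fruit for house 3.
House 1's sport must be tennis (nothing else left).
From clue 3, the person with the maple tree must be in house 2.
House 1 tree: only ash fits.
So: house 1 = cherries/tennis/Japanese/ash, house 2 = pears/soccer/Canadian/maple, house 3 = lemons/badminton/Swede/beech, house 4 = bananas/baseball/Greek/cedar.

1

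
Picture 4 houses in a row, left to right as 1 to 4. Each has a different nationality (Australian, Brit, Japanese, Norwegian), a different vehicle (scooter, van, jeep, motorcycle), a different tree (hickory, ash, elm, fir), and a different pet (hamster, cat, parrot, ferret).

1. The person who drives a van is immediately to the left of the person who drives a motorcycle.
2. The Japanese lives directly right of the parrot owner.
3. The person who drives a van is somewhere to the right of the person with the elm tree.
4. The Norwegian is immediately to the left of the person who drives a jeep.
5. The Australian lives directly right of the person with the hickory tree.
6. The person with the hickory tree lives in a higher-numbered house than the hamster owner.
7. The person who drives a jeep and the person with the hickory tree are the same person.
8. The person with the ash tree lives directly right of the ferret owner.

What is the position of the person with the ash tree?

House 1's vehicle must be scooter (nothing else left).
The only vehicle still possible for house 4 is motorcycle.
House 4 pet: only cat fits.
By clue 1, the person who drives a van is in house 3.
So house 2 gets jeep for vehicle.
Clue 4 places the Norwegian in house 1.
Clue 7: the person with the hickory tree is in house 2.
That leaves elm as the tree for house 1.
The Australian is in house 3 (clue 5).
Clue 6 places the hamster owner in house 1.
From clue 2, the Japanese must be in house 4.
Clue 2 places the parrot owner in house 3.
The only nationality still possible for house 2 is Brit.
So house 2 gets ferret for pet.
From clue 8, the person with the ash tree must be in house 3.
That leaves fir as the tree for house 4.
So: house 1 = Norwegian/scooter/elm/hamster, house 2 = Brit/jeep/hickory/ferret, house 3 = Australian/van/ash/parrot, house 4 = Japanese/motorcycle/fir/cat.

3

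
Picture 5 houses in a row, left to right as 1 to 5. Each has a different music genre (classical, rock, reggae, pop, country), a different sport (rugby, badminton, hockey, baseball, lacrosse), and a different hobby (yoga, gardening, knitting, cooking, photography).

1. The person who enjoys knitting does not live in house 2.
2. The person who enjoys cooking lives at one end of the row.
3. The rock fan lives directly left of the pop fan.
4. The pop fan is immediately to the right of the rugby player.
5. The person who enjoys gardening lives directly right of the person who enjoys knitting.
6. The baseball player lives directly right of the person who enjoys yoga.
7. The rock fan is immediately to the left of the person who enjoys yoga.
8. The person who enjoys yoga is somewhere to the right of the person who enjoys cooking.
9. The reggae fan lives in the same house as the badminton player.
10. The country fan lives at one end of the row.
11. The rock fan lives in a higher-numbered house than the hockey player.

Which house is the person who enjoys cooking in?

1

By clue 8, the person who enjoys cooking is in house 1.
That leaves photography as the hobby for house 2.
House 5's hobby must be gardening (nothing else left).
Clue 5 places the person who enjoys knitting in house 4.
That leaves yoga as the hobby for house 3.
Clue 6: the baseball player is in house 4.
Clue 7: the rock fan is in house 2.
The hockey player is in house 1 (clue 11).
Clue 3 places the pop fan in house 3.
From clue 4, the rugby player must be in house 2.
So house 4 gets classical for music genre.
From clue 9, the badminton player must be in house 5.
That leaves country as the music genre for house 1.
So house 5 gets reggae for music genre.
House 3's sport must be lacrosse (nothing else left).
So: house 1 = country/hockey/cooking, house 2 = rock/rugby/photography, house 3 = pop/lacrosse/yoga, house 4 = classical/baseball/knitting, house 5 = reggae/badminton/gardening.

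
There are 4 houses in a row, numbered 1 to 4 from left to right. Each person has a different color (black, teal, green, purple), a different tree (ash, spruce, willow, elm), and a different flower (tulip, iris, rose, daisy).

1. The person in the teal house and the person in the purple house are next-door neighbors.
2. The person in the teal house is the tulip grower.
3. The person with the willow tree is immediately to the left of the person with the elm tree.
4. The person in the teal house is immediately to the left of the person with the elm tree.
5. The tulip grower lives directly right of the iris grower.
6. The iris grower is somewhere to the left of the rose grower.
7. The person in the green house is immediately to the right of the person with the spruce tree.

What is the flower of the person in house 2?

iris

The person in the teal house is narrowed to house 2 or 3; consider each.
Placing it in house 2 leads to a contradiction, so it's in house 3.
From clue 2, the tulip grower must be in house 3.
Clue 4 places the person with the elm tree in house 4.
The iris grower is in house 2 (clue 5).
That leaves black as the color for house 1.
So house 1 gets daisy for flower.
That leaves rose as the flower for house 4.
By clue 3, the person with the willow tree is in house 3.
So house 2 gets ash for tree.
Clue 7: the person in the green house is in house 2.
That leaves purple as the color for house 4.
The only tree still possible for house 1 is spruce.
So: house 1 = black/spruce/daisy, house 2 = green/ash/iris, house 3 = teal/willow/tulip, house 4 = purple/elm/rose.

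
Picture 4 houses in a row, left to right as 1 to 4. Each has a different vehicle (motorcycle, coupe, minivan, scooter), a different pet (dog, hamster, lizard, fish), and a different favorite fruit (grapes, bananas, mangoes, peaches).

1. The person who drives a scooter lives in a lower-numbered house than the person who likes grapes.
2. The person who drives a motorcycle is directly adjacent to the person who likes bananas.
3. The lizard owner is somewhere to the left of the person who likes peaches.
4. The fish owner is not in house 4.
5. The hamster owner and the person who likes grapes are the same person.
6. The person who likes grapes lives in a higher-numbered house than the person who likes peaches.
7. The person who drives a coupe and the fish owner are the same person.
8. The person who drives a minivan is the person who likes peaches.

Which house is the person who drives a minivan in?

The only vehicle still possible for house 4 is motorcycle.
Clue 2: the person who likes bananas is in house 3.
House 1's favorite fruit must be mangoes (nothing else left).
House 2's favorite fruit must be peaches (nothing else left).
House 4's favorite fruit must be grapes (nothing else left).
Clue 3 places the lizard owner in house 1.
By clue 5, the hamster owner is in house 4.
Clue 8: the person who drives a minivan is in house 2.
Clue 7: the person who drives a coupe is in house 3.
The fish owner is in house 3 (clue 7).
House 1 vehicle: only scooter fits.
So house 2 gets dog for pet.
So: house 1 = scooter/lizard/mangoes, house 2 = minivan/dog/peaches, house 3 = coupe/fish/bananas, house 4 = motorcycle/hamster/grapes.

2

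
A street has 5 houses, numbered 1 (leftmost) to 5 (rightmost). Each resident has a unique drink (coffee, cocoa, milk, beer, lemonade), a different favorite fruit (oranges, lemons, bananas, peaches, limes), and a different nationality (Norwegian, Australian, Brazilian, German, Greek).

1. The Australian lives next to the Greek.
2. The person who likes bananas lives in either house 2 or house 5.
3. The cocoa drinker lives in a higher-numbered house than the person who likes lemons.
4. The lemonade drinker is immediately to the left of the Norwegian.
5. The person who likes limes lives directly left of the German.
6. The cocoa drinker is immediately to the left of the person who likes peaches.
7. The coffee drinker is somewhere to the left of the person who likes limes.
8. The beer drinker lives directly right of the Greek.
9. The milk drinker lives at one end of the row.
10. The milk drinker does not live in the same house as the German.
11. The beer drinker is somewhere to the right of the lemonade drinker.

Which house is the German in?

4

The milk drinker is narrowed to house 1 or 5; consider each.
Placing it in house 1 leads to a contradiction, so it's in house 5.
That leaves Brazilian as the nationality for house 5.
The coffee drinker is narrowed to house 1 or 2; consider each.
Placing it in house 2 leads to a contradiction, so it's in house 1.
House 1 nationality: only Australian fits.
So house 2 gets Greek for nationality.
By clue 8, the beer drinker is in house 3.
By clue 11, the lemonade drinker is in house 2.
The only drink still possible for house 4 is cocoa.
Clue 4: the Norwegian is in house 3.
By clue 6, the person who likes peaches is in house 5.
That leaves oranges as the favorite fruit for house 4.
That leaves German as the nationality for house 4.
Clue 5 places the person who likes limes in house 3.
The only favorite fruit still possible for house 1 is lemons.
House 2 favorite fruit: only bananas fits.
So: house 1 = coffee/lemons/Australian, house 2 = lemonade/bananas/Greek, house 3 = beer/limes/Norwegian, house 4 = cocoa/oranges/German, house 5 = milk/peaches/Brazilian.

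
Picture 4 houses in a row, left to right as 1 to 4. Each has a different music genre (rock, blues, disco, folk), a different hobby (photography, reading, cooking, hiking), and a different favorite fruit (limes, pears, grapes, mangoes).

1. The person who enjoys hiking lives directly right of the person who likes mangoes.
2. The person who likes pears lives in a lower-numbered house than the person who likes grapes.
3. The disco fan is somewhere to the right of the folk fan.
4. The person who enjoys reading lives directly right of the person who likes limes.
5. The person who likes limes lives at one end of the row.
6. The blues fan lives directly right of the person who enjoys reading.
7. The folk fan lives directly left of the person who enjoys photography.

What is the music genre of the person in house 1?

The person who likes limes is in house 1 (clue 5).
So house 1 gets cooking for hobby.
That leaves grapes as the favorite fruit for house 4.
The person who enjoys reading is in house 2 (clue 4).
By clue 6, the blues fan is in house 3.
By clue 7, the folk fan is in house 2.
Clue 7: the person who enjoys photography is in house 3.
The only music genre still possible for house 1 is rock.
The only music genre still possible for house 4 is disco.
That leaves hiking as the hobby for house 4.
Clue 1 places the person who likes mangoes in house 3.
House 2's favorite fruit must be pears (nothing else left).
So: house 1 = rock/cooking/limes, house 2 = folk/reading/pears, house 3 = blues/photography/mangoes, house 4 = disco/hiking/grapes.

rock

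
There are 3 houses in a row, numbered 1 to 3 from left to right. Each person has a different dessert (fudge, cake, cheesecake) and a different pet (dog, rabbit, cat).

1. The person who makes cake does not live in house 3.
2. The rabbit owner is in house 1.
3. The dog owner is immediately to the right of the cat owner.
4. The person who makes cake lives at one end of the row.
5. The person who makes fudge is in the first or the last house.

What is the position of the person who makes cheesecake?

2

Clue 2 places the rabbit owner in house 1.
The person who makes cake is in house 1 (clue 4).
That leaves cheesecake as the dessert for house 2.
The only dessert still possible for house 3 is fudge.
So house 2 gets cat for pet.
House 3's pet must be dog (nothing else left).
So: house 1 = cake/rabbit, house 2 = cheesecake/cat, house 3 = fudge/dog.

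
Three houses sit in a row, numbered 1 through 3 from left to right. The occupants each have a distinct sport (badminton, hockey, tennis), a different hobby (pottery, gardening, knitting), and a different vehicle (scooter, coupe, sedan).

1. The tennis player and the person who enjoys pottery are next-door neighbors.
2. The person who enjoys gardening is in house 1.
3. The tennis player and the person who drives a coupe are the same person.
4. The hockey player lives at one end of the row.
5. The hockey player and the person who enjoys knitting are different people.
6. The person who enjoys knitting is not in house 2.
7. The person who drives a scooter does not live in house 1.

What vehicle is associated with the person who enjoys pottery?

From clue 2, the person who enjoys gardening must be in house 1.
That leaves pottery as the hobby for house 2.
The only hobby still possible for house 3 is knitting.
Clue 5: the hockey player is in house 1.
The only sport still possible for house 2 is badminton.
That leaves tennis as the sport for house 3.
Clue 3: the person who drives a coupe is in house 3.
House 1's vehicle must be sedan (nothing else left).
The only vehicle still possible for house 2 is scooter.
So: house 1 = hockey/gardening/sedan, house 2 = badminton/pottery/scooter, house 3 = tennis/knitting/coupe.

scooter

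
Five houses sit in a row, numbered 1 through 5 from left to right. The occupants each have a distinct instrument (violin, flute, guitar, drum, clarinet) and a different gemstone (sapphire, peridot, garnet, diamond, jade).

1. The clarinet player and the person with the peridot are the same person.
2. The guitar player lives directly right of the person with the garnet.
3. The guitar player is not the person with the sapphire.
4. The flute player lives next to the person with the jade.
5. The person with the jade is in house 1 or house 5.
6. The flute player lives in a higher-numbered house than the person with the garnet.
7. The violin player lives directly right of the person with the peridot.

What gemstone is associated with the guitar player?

diamond

The flute player is narrowed to house 2 or 4; consider each.
Placing it in house 2 leads to a contradiction, so it's in house 4.
Clue 4: the person with the jade is in house 5.
House 5's instrument must be drum (nothing else left).
House 1's instrument must be clarinet (nothing else left).
By clue 1, the person with the peridot is in house 1.
The violin player is in house 2 (clue 7).
That leaves guitar as the instrument for house 3.
So house 2 gets garnet for gemstone.
Clue 3: the person with the sapphire is in house 4.
So house 3 gets diamond for gemstone.
So: house 1 = clarinet/peridot, house 2 = violin/garnet, house 3 = guitar/diamond, house 4 = flute/sapphire, house 5 = drum/jade.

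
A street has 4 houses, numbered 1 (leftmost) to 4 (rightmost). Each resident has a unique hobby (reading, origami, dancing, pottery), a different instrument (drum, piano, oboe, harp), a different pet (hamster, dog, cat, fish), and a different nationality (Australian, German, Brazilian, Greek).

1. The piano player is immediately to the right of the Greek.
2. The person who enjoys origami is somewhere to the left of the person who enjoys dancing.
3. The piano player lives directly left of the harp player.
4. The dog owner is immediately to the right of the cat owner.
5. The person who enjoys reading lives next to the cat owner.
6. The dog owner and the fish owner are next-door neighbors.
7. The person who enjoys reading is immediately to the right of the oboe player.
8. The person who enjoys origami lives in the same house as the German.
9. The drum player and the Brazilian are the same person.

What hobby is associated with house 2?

reading

The harp player is narrowed to house 3 or 4; consider each.
Placing it in house 4 leads to a contradiction, so it's in house 3.
From clue 3, the piano player must be in house 2.
House 4's instrument must be drum (nothing else left).
Clue 1: the Greek is in house 1.
The person who enjoys reading is in house 2 (clue 7).
Clue 9: the Brazilian is in house 4.
House 1 instrument: only oboe fits.
The person who enjoys origami is in house 3 (clue 8).
The German is in house 3 (clue 8).
The only hobby still possible for house 1 is pottery.
House 4's hobby must be dancing (nothing else left).
House 2 nationality: only Australian fits.
The cat owner is narrowed to house 1 or 3; consider each.
Placing it in house 3 leads to a contradiction, so it's in house 1.
By clue 4, the dog owner is in house 2.
The only pet still possible for house 3 is fish.
The only pet still possible for house 4 is hamster.
So: house 1 = pottery/oboe/cat/Greek, house 2 = reading/piano/dog/Australian, house 3 = origami/harp/fish/German, house 4 = dancing/drum/hamster/Brazilian.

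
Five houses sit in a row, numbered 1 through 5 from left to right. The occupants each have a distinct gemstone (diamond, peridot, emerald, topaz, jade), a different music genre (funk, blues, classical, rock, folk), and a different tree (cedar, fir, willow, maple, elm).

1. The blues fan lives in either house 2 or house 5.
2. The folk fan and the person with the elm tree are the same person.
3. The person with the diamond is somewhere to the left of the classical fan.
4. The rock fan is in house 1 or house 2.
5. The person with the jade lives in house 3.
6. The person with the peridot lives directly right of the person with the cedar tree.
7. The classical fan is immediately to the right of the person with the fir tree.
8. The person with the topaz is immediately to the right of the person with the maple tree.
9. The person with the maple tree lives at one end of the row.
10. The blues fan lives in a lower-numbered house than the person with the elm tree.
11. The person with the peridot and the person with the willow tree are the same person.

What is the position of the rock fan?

1

Clue 5: the person with the jade is in house 3.
By clue 9, the person with the maple tree is in house 1.
By clue 10, the blues fan is in house 2.
That leaves rock as the music genre for house 1.
The person with the topaz is in house 2 (clue 8).
The only tree still possible for house 2 is fir.
Clue 7: the classical fan is in house 3.
Clue 3 places the person with the diamond in house 1.
So house 3 gets cedar for tree.
By clue 6, the person with the peridot is in house 4.
Clue 11: the person with the willow tree is in house 4.
The only gemstone still possible for house 5 is emerald.
That leaves elm as the tree for house 5.
Clue 2 places the folk fan in house 5.
House 4's music genre must be funk (nothing else left).
So: house 1 = diamond/rock/maple, house 2 = topaz/blues/fir, house 3 = jade/classical/cedar, house 4 = peridot/funk/willow, house 5 = emerald/folk/elm.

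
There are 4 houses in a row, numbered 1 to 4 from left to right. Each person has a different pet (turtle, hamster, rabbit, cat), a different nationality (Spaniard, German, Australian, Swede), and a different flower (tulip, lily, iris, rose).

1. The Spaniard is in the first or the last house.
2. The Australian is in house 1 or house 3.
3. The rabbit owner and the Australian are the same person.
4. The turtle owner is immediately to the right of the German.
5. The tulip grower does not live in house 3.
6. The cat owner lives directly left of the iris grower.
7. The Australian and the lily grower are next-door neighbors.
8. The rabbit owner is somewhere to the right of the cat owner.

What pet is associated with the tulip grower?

cat

The rabbit owner is in house 3 (clue 8).
From clue 3, the Australian must be in house 3.
So house 2 gets Swede for nationality.
That leaves Spaniard as the nationality for house 4.
The turtle owner is in house 2 (clue 4).
House 1 pet: only cat fits.
The only pet still possible for house 4 is hamster.
That leaves German as the nationality for house 1.
Clue 6 places the iris grower in house 2.
That leaves rose as the flower for house 3.
The only flower still possible for house 1 is tulip.
That leaves lily as the flower for house 4.
So: house 1 = cat/German/tulip, house 2 = turtle/Swede/iris, house 3 = rabbit/Australian/rose, house 4 = hamster/Spaniard/lily.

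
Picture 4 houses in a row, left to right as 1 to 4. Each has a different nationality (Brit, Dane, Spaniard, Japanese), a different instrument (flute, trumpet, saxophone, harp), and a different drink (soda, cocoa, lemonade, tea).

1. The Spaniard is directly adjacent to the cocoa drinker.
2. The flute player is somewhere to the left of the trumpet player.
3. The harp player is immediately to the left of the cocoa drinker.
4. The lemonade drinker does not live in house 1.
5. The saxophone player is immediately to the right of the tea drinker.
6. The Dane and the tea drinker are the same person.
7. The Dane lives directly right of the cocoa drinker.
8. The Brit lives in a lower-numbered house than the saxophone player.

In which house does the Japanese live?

By clue 7, the Dane is in house 3.
By clue 7, the cocoa drinker is in house 2.
From clue 1, the Spaniard must be in house 1.
From clue 3, the harp player must be in house 1.
Clue 6 places the tea drinker in house 3.
That leaves Japanese as the nationality for house 4.
House 1 drink: only soda fits.
So house 4 gets lemonade for drink.
Clue 5 places the saxophone player in house 4.
The only nationality still possible for house 2 is Brit.
The only instrument still possible for house 2 is flute.
So house 3 gets trumpet for instrument.
So: house 1 = Spaniard/harp/soda, house 2 = Brit/flute/cocoa, house 3 = Dane/trumpet/tea, house 4 = Japanese/saxophone/lemonade.

4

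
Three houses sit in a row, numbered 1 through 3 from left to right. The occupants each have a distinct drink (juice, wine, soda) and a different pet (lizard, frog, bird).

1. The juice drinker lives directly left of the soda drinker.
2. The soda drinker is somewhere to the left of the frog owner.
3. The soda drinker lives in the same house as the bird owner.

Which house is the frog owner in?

The soda drinker is in house 2 (clue 2).
Clue 2 places the frog owner in house 3.
By clue 3, the bird owner is in house 2.
That leaves wine as the drink for house 3.
The only pet still possible for house 1 is lizard.
House 1's drink must be juice (nothing else left).
So: house 1 = juice/lizard, house 2 = soda/bird, house 3 = wine/frog.

3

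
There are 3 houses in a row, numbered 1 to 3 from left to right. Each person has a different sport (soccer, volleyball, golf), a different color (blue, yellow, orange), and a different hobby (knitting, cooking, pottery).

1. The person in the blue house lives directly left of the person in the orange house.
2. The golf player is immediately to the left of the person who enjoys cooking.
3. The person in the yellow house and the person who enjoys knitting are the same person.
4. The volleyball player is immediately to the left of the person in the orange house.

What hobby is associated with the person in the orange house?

pottery

House 3's sport must be soccer (nothing else left).
The golf player is narrowed to house 1 or 2; consider each.
Placing it in house 2 leads to a contradiction, so it's in house 1.
Clue 2 places the person who enjoys cooking in house 2.
That leaves volleyball as the sport for house 2.
The person in the orange house is in house 3 (clue 4).
The only color still possible for house 2 is blue.
From clue 3, the person who enjoys knitting must be in house 1.
So house 1 gets yellow for color.
The only hobby still possible for house 3 is pottery.
So: house 1 = golf/yellow/knitting, house 2 = volleyball/blue/cooking, house 3 = soccer/orange/pottery.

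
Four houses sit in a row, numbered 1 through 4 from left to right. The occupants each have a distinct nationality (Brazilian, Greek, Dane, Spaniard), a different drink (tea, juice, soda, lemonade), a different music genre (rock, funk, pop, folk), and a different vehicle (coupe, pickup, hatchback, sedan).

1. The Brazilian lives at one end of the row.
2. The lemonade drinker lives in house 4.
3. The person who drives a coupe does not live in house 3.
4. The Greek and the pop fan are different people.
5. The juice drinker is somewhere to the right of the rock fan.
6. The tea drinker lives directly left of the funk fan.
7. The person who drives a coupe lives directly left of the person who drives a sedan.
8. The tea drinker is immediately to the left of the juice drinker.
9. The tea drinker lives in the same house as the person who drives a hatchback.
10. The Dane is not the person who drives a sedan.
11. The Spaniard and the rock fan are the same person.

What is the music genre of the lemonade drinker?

The lemonade drinker is in house 4 (clue 2).
That leaves pickup as the vehicle for house 4.
The only vehicle still possible for house 3 is sedan.
Clue 7 places the person who drives a coupe in house 2.
So house 3 gets Greek for nationality.
That leaves hatchback as the vehicle for house 1.
Clue 9: the tea drinker is in house 1.
Clue 6 places the funk fan in house 2.
Clue 8: the juice drinker is in house 2.
The only drink still possible for house 3 is soda.
The only music genre still possible for house 3 is folk.
That leaves pop as the music genre for house 4.
Clue 11: the Spaniard is in house 1.
House 2 nationality: only Dane fits.
So house 4 gets Brazilian for nationality.
So house 1 gets rock for music genre.
So: house 1 = Spaniard/tea/rock/hatchback, house 2 = Dane/juice/funk/coupe, house 3 = Greek/soda/folk/sedan, house 4 = Brazilian/lemonade/pop/pickup.

pop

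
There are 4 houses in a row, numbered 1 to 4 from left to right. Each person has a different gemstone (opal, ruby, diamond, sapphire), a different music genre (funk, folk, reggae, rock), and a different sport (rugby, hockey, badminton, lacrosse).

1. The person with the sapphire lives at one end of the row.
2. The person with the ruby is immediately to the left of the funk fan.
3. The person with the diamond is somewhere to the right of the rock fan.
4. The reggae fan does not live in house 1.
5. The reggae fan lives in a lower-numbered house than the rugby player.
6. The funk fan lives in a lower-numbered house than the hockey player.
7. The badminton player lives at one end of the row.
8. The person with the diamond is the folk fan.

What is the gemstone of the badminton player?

sapphire

The only music genre still possible for house 1 is rock.
So house 4 gets folk for music genre.
That leaves lacrosse as the sport for house 2.
Clue 8: the person with the diamond is in house 4.
House 1 gemstone: only sapphire fits.
House 3's gemstone must be opal (nothing else left).
The only sport still possible for house 1 is badminton.
From clue 2, the funk fan must be in house 3.
From clue 6, the hockey player must be in house 4.
House 2 gemstone: only ruby fits.
The only music genre still possible for house 2 is reggae.
House 3 sport: only rugby fits.
So: house 1 = sapphire/rock/badminton, house 2 = ruby/reggae/lacrosse, house 3 = opal/funk/rugby, house 4 = diamond/folk/hockey.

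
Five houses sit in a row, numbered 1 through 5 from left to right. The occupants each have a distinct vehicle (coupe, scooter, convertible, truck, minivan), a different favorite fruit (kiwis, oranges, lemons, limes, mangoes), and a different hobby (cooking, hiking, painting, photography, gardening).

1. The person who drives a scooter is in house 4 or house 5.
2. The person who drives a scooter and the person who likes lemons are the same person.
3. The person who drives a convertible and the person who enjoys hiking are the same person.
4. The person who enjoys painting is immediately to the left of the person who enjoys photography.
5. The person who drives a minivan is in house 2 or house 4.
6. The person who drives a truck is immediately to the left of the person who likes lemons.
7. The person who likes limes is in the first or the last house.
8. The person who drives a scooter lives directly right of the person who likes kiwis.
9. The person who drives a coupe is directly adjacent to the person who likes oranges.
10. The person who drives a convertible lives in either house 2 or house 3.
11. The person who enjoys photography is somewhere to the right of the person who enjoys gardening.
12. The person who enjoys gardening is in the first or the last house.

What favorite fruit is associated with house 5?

From clue 12, the person who enjoys gardening must be in house 1.
House 1's vehicle must be coupe (nothing else left).
So house 5 gets scooter for vehicle.
From clue 2, the person who likes lemons must be in house 5.
Clue 6 places the person who drives a truck in house 4.
Clue 8: the person who likes kiwis is in house 4.
The person who likes oranges is in house 2 (clue 9).
That leaves minivan as the vehicle for house 2.
So house 3 gets convertible for vehicle.
That leaves limes as the favorite fruit for house 1.
So house 3 gets mangoes for favorite fruit.
Clue 3: the person who enjoys hiking is in house 3.
From clue 4, the person who enjoys painting must be in house 4.
Clue 4 places the person who enjoys photography in house 5.
House 2 hobby: only cooking fits.
So: house 1 = coupe/limes/gardening, house 2 = minivan/oranges/cooking, house 3 = convertible/mangoes/hiking, house 4 = truck/kiwis/painting, house 5 = scooter/lemons/photography.

lemons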